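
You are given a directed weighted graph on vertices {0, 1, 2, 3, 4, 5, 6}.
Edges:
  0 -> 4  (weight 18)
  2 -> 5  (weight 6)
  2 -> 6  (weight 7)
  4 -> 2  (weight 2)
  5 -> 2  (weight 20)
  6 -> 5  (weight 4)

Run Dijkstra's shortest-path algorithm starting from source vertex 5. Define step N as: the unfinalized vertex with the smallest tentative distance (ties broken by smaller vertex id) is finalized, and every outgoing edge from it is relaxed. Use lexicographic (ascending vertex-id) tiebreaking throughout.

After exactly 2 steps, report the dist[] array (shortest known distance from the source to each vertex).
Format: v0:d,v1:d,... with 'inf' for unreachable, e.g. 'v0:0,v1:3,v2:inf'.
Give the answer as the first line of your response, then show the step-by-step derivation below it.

v0:inf,v1:inf,v2:20,v3:inf,v4:inf,v5:0,v6:27

step 1: dist = v0:inf,v1:inf,v2:20,v3:inf,v4:inf,v5:0,v6:inf
step 2: dist = v0:inf,v1:inf,v2:20,v3:inf,v4:inf,v5:0,v6:27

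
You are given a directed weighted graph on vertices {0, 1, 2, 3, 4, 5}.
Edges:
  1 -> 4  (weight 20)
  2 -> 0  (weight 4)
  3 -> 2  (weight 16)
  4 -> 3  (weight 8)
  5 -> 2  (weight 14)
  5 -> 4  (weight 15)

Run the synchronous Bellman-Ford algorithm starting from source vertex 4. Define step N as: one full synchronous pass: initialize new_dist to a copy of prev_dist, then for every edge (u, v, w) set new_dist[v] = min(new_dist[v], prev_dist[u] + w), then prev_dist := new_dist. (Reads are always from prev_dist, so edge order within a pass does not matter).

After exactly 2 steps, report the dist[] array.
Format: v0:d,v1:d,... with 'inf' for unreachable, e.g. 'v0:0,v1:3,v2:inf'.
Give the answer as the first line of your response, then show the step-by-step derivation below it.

v0:inf,v1:inf,v2:24,v3:8,v4:0,v5:inf

step 1: dist = v0:inf,v1:inf,v2:inf,v3:8,v4:0,v5:inf
step 2: dist = v0:inf,v1:inf,v2:24,v3:8,v4:0,v5:inf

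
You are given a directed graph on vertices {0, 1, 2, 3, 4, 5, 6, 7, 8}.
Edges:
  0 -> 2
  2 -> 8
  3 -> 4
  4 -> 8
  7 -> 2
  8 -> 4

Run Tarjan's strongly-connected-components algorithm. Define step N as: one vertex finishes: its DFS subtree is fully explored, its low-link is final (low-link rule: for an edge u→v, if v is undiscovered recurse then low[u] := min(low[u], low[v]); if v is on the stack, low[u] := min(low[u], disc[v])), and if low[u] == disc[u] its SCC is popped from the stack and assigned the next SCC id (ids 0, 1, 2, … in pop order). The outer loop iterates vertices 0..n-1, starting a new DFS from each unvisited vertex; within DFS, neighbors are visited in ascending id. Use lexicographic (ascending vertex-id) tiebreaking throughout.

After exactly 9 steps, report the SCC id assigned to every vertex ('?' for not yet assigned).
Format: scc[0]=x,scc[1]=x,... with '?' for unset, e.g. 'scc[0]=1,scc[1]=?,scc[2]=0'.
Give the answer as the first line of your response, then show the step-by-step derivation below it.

scc[0]=2,scc[1]=3,scc[2]=1,scc[3]=4,scc[4]=0,scc[5]=5,scc[6]=6,scc[7]=7,scc[8]=0

step 1: low=(low[0]=0,low[1]=?,low[2]=1,low[3]=?,low[4]=2,low[5]=?,low[6]=?,low[7]=?,low[8]=2); scc=(scc[0]=?,scc[1]=?,scc[2]=?,scc[3]=?,scc[4]=?,scc[5]=?,scc[6]=?,scc[7]=?,scc[8]=?)
step 2: low=(low[0]=0,low[1]=?,low[2]=1,low[3]=?,low[4]=2,low[5]=?,low[6]=?,low[7]=?,low[8]=2); scc=(scc[0]=?,scc[1]=?,scc[2]=?,scc[3]=?,scc[4]=0,scc[5]=?,scc[6]=?,scc[7]=?,scc[8]=0)
step 3: low=(low[0]=0,low[1]=?,low[2]=1,low[3]=?,low[4]=2,low[5]=?,low[6]=?,low[7]=?,low[8]=2); scc=(scc[0]=?,scc[1]=?,scc[2]=1,scc[3]=?,scc[4]=0,scc[5]=?,scc[6]=?,scc[7]=?,scc[8]=0)
step 4: low=(low[0]=0,low[1]=?,low[2]=1,low[3]=?,low[4]=2,low[5]=?,low[6]=?,low[7]=?,low[8]=2); scc=(scc[0]=2,scc[1]=?,scc[2]=1,scc[3]=?,scc[4]=0,scc[5]=?,scc[6]=?,scc[7]=?,scc[8]=0)
step 5: low=(low[0]=0,low[1]=4,low[2]=1,low[3]=?,low[4]=2,low[5]=?,low[6]=?,low[7]=?,low[8]=2); scc=(scc[0]=2,scc[1]=3,scc[2]=1,scc[3]=?,scc[4]=0,scc[5]=?,scc[6]=?,scc[7]=?,scc[8]=0)
step 6: low=(low[0]=0,low[1]=4,low[2]=1,low[3]=5,low[4]=2,low[5]=?,low[6]=?,low[7]=?,low[8]=2); scc=(scc[0]=2,scc[1]=3,scc[2]=1,scc[3]=4,scc[4]=0,scc[5]=?,scc[6]=?,scc[7]=?,scc[8]=0)
step 7: low=(low[0]=0,low[1]=4,low[2]=1,low[3]=5,low[4]=2,low[5]=6,low[6]=?,low[7]=?,low[8]=2); scc=(scc[0]=2,scc[1]=3,scc[2]=1,scc[3]=4,scc[4]=0,scc[5]=5,scc[6]=?,scc[7]=?,scc[8]=0)
step 8: low=(low[0]=0,low[1]=4,low[2]=1,low[3]=5,low[4]=2,low[5]=6,low[6]=7,low[7]=?,low[8]=2); scc=(scc[0]=2,scc[1]=3,scc[2]=1,scc[3]=4,scc[4]=0,scc[5]=5,scc[6]=6,scc[7]=?,scc[8]=0)
step 9: low=(low[0]=0,low[1]=4,low[2]=1,low[3]=5,low[4]=2,low[5]=6,low[6]=7,low[7]=8,low[8]=2); scc=(scc[0]=2,scc[1]=3,scc[2]=1,scc[3]=4,scc[4]=0,scc[5]=5,scc[6]=6,scc[7]=7,scc[8]=0)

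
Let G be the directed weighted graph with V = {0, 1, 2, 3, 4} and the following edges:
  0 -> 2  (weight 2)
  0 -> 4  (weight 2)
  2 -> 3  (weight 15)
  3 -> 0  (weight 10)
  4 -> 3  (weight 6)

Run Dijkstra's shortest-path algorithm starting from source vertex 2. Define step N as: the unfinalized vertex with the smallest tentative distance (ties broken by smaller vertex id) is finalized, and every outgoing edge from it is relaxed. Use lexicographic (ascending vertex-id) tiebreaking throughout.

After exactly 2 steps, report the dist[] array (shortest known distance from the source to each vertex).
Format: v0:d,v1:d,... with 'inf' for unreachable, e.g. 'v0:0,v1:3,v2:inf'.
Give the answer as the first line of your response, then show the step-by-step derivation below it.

v0:25,v1:inf,v2:0,v3:15,v4:inf

step 1: dist = v0:inf,v1:inf,v2:0,v3:15,v4:inf
step 2: dist = v0:25,v1:inf,v2:0,v3:15,v4:inf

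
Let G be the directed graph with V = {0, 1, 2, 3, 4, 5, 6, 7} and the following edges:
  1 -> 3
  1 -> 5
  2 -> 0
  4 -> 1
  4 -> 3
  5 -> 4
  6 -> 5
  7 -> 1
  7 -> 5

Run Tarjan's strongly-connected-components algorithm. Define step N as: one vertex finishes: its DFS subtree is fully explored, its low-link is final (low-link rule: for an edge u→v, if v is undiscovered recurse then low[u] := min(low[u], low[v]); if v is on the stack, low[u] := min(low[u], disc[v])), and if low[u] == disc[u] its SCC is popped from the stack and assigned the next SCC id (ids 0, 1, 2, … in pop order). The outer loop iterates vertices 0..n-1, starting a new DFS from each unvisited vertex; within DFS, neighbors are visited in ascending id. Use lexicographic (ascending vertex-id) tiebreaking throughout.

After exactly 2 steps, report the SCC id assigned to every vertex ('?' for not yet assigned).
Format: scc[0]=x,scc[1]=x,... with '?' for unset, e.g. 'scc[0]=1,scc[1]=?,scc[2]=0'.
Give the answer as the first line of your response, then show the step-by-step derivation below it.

scc[0]=0,scc[1]=?,scc[2]=?,scc[3]=1,scc[4]=?,scc[5]=?,scc[6]=?,scc[7]=?

step 1: low=(low[0]=0,low[1]=?,low[2]=?,low[3]=?,low[4]=?,low[5]=?,low[6]=?,low[7]=?); scc=(scc[0]=0,scc[1]=?,scc[2]=?,scc[3]=?,scc[4]=?,scc[5]=?,scc[6]=?,scc[7]=?)
step 2: low=(low[0]=0,low[1]=1,low[2]=?,low[3]=2,low[4]=?,low[5]=?,low[6]=?,low[7]=?); scc=(scc[0]=0,scc[1]=?,scc[2]=?,scc[3]=1,scc[4]=?,scc[5]=?,scc[6]=?,scc[7]=?)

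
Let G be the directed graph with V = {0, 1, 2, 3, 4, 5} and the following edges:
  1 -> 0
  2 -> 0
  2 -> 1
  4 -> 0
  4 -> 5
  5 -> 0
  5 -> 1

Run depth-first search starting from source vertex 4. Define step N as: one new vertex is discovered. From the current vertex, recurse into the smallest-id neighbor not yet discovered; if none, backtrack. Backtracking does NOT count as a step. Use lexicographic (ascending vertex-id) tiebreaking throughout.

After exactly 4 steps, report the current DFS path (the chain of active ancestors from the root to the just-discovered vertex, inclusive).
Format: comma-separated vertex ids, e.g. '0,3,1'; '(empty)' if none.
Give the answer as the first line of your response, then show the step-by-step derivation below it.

4,5,1

step 1: discover 4; path=4; order=4
step 2: discover 0; path=4>0; order=4,0
step 3: discover 5; path=4>5; order=4,0,5
step 4: discover 1; path=4>5>1; order=4,0,5,1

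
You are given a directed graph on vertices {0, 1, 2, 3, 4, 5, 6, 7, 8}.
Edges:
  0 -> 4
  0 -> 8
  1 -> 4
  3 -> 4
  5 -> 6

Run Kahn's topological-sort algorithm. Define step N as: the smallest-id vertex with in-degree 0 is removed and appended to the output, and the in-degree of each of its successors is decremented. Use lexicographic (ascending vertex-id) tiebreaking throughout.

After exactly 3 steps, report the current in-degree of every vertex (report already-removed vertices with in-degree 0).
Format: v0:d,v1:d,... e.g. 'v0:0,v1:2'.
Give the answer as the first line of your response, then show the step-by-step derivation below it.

v0:0,v1:0,v2:0,v3:0,v4:1,v5:0,v6:1,v7:0,v8:0

step 1: output 0; order=[0]; indeg=(0,0,0,0,2,0,1,0,0)
step 2: output 1; order=[0,1]; indeg=(0,0,0,0,1,0,1,0,0)
step 3: output 2; order=[0,1,2]; indeg=(0,0,0,0,1,0,1,0,0)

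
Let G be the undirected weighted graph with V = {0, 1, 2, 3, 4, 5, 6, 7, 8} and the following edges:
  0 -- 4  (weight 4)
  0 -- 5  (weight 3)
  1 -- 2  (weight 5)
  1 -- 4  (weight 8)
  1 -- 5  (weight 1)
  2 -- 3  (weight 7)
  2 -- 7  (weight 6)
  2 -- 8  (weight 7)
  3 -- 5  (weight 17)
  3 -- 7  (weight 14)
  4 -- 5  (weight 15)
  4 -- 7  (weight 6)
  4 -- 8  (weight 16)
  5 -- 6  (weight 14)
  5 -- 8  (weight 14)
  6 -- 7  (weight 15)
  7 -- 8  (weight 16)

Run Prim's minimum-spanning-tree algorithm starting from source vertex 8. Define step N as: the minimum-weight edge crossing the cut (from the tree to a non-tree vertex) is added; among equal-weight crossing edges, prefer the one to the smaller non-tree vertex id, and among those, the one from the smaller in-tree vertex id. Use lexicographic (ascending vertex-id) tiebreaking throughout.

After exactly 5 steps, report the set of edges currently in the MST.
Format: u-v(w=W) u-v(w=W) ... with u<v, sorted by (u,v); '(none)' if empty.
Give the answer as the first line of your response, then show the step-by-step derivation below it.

0-4(w=4) 0-5(w=3) 1-2(w=5) 1-5(w=1) 2-8(w=7)

step 1: add edge 2-8 (w=7); MST = {2-8(w=7)}
step 2: add edge 1-2 (w=5); MST = {1-2(w=5) 2-8(w=7)}
step 3: add edge 1-5 (w=1); MST = {1-2(w=5) 1-5(w=1) 2-8(w=7)}
step 4: add edge 0-5 (w=3); MST = {0-5(w=3) 1-2(w=5) 1-5(w=1) 2-8(w=7)}
step 5: add edge 0-4 (w=4); MST = {0-4(w=4) 0-5(w=3) 1-2(w=5) 1-5(w=1) 2-8(w=7)}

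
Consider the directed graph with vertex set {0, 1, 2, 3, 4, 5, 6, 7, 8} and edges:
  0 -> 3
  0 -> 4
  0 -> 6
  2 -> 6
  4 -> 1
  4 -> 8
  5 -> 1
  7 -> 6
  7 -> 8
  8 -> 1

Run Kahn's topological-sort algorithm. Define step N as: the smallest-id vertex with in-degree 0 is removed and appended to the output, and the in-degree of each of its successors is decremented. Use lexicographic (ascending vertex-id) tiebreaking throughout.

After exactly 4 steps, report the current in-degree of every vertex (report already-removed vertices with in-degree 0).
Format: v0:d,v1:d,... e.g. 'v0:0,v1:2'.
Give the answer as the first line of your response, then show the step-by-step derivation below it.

v0:0,v1:2,v2:0,v3:0,v4:0,v5:0,v6:1,v7:0,v8:1

step 1: output 0; order=[0]; indeg=(0,3,0,0,0,0,2,0,2)
step 2: output 2; order=[0,2]; indeg=(0,3,0,0,0,0,1,0,2)
step 3: output 3; order=[0,2,3]; indeg=(0,3,0,0,0,0,1,0,2)
step 4: output 4; order=[0,2,3,4]; indeg=(0,2,0,0,0,0,1,0,1)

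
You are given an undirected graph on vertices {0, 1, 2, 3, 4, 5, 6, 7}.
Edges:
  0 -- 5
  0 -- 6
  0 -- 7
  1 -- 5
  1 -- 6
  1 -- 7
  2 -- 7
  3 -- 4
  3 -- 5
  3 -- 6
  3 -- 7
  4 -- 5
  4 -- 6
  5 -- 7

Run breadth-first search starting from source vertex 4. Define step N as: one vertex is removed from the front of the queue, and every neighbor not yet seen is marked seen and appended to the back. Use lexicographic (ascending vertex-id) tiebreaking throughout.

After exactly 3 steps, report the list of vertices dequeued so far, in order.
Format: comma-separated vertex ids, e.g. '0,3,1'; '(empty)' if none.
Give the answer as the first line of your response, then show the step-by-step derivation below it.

4,3,5

step 1: dequeue 4; queue=[3,5,6]; order=4
step 2: dequeue 3; queue=[5,6,7]; order=4,3
step 3: dequeue 5; queue=[6,7,0,1]; order=4,3,5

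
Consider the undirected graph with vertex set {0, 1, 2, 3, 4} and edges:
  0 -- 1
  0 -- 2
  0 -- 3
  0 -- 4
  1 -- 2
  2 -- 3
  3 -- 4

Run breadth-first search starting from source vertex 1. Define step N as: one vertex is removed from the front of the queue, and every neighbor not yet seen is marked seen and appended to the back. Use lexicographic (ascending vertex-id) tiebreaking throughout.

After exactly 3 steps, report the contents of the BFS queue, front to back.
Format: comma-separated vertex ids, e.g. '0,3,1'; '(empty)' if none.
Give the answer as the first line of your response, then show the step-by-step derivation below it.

3,4

step 1: dequeue 1; queue=[0,2]; order=1
step 2: dequeue 0; queue=[2,3,4]; order=1,0
step 3: dequeue 2; queue=[3,4]; order=1,0,2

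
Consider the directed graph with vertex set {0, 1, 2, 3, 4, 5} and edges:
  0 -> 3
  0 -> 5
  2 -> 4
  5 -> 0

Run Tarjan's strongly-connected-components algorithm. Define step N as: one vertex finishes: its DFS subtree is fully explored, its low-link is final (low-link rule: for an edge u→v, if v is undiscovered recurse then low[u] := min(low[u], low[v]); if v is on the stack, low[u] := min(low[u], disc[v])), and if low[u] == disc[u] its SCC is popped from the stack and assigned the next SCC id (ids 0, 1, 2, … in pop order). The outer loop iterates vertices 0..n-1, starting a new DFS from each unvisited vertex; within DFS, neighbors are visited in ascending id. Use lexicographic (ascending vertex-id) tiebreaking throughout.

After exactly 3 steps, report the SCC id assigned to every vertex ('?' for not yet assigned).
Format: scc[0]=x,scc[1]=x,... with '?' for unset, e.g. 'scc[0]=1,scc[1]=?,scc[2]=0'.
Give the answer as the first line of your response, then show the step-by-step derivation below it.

scc[0]=1,scc[1]=?,scc[2]=?,scc[3]=0,scc[4]=?,scc[5]=1

step 1: low=(low[0]=0,low[1]=?,low[2]=?,low[3]=1,low[4]=?,low[5]=?); scc=(scc[0]=?,scc[1]=?,scc[2]=?,scc[3]=0,scc[4]=?,scc[5]=?)
step 2: low=(low[0]=0,low[1]=?,low[2]=?,low[3]=1,low[4]=?,low[5]=0); scc=(scc[0]=?,scc[1]=?,scc[2]=?,scc[3]=0,scc[4]=?,scc[5]=?)
step 3: low=(low[0]=0,low[1]=?,low[2]=?,low[3]=1,low[4]=?,low[5]=0); scc=(scc[0]=1,scc[1]=?,scc[2]=?,scc[3]=0,scc[4]=?,scc[5]=1)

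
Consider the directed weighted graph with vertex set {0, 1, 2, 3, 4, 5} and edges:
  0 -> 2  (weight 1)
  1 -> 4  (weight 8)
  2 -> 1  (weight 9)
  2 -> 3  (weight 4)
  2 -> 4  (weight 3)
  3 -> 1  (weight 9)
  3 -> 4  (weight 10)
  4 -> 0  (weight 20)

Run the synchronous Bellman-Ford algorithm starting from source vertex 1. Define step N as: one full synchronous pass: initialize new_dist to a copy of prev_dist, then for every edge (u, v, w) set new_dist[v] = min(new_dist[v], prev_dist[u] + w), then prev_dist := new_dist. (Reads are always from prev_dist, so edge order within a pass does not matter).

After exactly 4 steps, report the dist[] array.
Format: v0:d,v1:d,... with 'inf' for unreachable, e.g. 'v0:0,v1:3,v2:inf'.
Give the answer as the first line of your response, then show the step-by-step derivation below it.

v0:28,v1:0,v2:29,v3:33,v4:8,v5:inf

step 1: dist = v0:inf,v1:0,v2:inf,v3:inf,v4:8,v5:inf
step 2: dist = v0:28,v1:0,v2:inf,v3:inf,v4:8,v5:inf
step 3: dist = v0:28,v1:0,v2:29,v3:inf,v4:8,v5:inf
step 4: dist = v0:28,v1:0,v2:29,v3:33,v4:8,v5:inf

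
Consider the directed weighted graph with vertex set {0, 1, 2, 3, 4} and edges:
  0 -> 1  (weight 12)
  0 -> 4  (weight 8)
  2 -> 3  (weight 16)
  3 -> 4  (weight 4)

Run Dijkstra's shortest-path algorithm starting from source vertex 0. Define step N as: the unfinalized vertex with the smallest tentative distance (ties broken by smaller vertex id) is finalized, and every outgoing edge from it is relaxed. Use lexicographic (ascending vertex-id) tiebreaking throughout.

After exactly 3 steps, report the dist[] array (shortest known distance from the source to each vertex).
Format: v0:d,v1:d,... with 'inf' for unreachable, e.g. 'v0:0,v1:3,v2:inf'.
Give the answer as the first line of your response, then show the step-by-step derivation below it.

v0:0,v1:12,v2:inf,v3:inf,v4:8

step 1: dist = v0:0,v1:12,v2:inf,v3:inf,v4:8
step 2: dist = v0:0,v1:12,v2:inf,v3:inf,v4:8
step 3: dist = v0:0,v1:12,v2:inf,v3:inf,v4:8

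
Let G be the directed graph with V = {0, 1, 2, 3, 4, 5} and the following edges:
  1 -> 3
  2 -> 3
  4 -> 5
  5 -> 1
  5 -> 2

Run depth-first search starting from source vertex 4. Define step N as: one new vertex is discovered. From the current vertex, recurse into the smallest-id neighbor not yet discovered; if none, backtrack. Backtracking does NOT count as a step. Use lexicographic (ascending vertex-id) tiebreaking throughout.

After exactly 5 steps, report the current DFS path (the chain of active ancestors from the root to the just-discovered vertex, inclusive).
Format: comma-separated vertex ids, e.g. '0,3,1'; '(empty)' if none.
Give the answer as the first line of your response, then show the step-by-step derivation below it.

4,5,2

step 1: discover 4; path=4; order=4
step 2: discover 5; path=4>5; order=4,5
step 3: discover 1; path=4>5>1; order=4,5,1
step 4: discover 3; path=4>5>1>3; order=4,5,1,3
step 5: discover 2; path=4>5>2; order=4,5,1,3,2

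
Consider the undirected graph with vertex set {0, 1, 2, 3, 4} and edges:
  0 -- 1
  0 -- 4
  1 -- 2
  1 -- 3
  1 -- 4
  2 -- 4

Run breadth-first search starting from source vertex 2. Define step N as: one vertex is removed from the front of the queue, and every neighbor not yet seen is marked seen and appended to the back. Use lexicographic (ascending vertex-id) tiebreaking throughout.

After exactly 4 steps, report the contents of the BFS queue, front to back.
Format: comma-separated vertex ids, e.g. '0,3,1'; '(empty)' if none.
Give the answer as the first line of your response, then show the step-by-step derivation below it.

3

step 1: dequeue 2; queue=[1,4]; order=2
step 2: dequeue 1; queue=[4,0,3]; order=2,1
step 3: dequeue 4; queue=[0,3]; order=2,1,4
step 4: dequeue 0; queue=[3]; order=2,1,4,0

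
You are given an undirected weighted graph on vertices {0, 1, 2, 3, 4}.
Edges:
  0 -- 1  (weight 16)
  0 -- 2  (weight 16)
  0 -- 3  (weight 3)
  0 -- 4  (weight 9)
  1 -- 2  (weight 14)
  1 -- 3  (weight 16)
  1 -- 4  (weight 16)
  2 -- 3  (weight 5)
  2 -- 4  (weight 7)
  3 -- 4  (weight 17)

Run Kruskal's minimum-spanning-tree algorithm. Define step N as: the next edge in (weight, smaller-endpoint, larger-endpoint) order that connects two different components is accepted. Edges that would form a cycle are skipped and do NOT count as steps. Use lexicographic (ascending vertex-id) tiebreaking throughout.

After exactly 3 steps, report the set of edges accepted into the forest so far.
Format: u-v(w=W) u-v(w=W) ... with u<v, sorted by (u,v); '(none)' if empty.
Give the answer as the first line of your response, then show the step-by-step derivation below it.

0-3(w=3) 2-3(w=5) 2-4(w=7)

step 1: add edge 0-3 (w=3); MST = {0-3(w=3)}
step 2: add edge 2-3 (w=5); MST = {0-3(w=3) 2-3(w=5)}
step 3: add edge 2-4 (w=7); MST = {0-3(w=3) 2-3(w=5) 2-4(w=7)}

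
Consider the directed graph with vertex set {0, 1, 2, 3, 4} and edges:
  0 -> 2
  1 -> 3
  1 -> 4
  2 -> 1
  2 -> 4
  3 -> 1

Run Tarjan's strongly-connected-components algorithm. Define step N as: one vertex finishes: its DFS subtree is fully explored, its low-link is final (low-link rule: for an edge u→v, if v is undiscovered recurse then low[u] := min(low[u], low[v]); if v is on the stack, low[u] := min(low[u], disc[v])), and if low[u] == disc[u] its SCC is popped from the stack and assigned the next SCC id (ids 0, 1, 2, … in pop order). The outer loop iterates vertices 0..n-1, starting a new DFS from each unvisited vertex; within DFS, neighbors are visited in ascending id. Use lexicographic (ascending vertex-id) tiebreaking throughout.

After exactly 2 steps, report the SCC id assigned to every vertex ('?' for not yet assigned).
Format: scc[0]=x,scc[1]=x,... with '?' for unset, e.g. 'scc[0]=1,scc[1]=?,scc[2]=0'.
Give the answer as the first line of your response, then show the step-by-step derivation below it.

scc[0]=?,scc[1]=?,scc[2]=?,scc[3]=?,scc[4]=0

step 1: low=(low[0]=0,low[1]=2,low[2]=1,low[3]=2,low[4]=?); scc=(scc[0]=?,scc[1]=?,scc[2]=?,scc[3]=?,scc[4]=?)
step 2: low=(low[0]=0,low[1]=2,low[2]=1,low[3]=2,low[4]=4); scc=(scc[0]=?,scc[1]=?,scc[2]=?,scc[3]=?,scc[4]=0)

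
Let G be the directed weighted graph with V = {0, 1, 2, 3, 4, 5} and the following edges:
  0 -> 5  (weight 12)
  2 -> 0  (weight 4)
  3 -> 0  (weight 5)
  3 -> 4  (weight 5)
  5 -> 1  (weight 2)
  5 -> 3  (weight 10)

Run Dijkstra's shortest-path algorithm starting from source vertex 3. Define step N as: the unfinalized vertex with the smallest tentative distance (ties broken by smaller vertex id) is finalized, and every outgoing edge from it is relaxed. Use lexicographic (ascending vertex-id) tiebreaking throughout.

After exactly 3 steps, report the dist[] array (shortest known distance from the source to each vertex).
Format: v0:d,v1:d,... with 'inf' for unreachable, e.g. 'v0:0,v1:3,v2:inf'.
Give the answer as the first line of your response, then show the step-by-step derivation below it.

v0:5,v1:inf,v2:inf,v3:0,v4:5,v5:17

step 1: dist = v0:5,v1:inf,v2:inf,v3:0,v4:5,v5:inf
step 2: dist = v0:5,v1:inf,v2:inf,v3:0,v4:5,v5:17
step 3: dist = v0:5,v1:inf,v2:inf,v3:0,v4:5,v5:17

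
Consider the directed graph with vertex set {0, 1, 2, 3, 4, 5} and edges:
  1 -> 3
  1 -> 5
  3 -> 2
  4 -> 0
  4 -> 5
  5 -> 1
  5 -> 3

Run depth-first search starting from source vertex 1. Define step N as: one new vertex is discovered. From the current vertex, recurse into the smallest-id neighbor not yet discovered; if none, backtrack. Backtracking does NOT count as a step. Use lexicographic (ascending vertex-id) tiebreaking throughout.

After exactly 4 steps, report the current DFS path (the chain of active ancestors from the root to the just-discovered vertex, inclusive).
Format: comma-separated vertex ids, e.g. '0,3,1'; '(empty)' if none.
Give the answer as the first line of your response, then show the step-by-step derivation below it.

1,5

step 1: discover 1; path=1; order=1
step 2: discover 3; path=1>3; order=1,3
step 3: discover 2; path=1>3>2; order=1,3,2
step 4: discover 5; path=1>5; order=1,3,2,5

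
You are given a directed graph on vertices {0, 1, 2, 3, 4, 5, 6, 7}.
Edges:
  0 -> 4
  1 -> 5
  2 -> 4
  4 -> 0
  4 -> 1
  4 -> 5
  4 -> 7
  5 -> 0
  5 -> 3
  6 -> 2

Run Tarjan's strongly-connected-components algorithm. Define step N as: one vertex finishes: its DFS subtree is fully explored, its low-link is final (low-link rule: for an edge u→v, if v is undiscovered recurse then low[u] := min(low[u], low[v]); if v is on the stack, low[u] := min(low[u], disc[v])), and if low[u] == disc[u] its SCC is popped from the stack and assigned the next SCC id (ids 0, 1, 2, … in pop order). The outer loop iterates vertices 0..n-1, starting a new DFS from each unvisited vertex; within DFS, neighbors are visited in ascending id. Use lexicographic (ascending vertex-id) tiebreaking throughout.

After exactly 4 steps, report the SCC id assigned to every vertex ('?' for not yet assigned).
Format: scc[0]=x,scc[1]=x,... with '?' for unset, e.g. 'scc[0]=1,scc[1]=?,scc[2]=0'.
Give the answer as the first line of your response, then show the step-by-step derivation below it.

scc[0]=?,scc[1]=?,scc[2]=?,scc[3]=0,scc[4]=?,scc[5]=?,scc[6]=?,scc[7]=1

step 1: low=(low[0]=0,low[1]=2,low[2]=?,low[3]=4,low[4]=0,low[5]=0,low[6]=?,low[7]=?); scc=(scc[0]=?,scc[1]=?,scc[2]=?,scc[3]=0,scc[4]=?,scc[5]=?,scc[6]=?,scc[7]=?)
step 2: low=(low[0]=0,low[1]=2,low[2]=?,low[3]=4,low[4]=0,low[5]=0,low[6]=?,low[7]=?); scc=(scc[0]=?,scc[1]=?,scc[2]=?,scc[3]=0,scc[4]=?,scc[5]=?,scc[6]=?,scc[7]=?)
step 3: low=(low[0]=0,low[1]=0,low[2]=?,low[3]=4,low[4]=0,low[5]=0,low[6]=?,low[7]=?); scc=(scc[0]=?,scc[1]=?,scc[2]=?,scc[3]=0,scc[4]=?,scc[5]=?,scc[6]=?,scc[7]=?)
step 4: low=(low[0]=0,low[1]=0,low[2]=?,low[3]=4,low[4]=0,low[5]=0,low[6]=?,low[7]=5); scc=(scc[0]=?,scc[1]=?,scc[2]=?,scc[3]=0,scc[4]=?,scc[5]=?,scc[6]=?,scc[7]=1)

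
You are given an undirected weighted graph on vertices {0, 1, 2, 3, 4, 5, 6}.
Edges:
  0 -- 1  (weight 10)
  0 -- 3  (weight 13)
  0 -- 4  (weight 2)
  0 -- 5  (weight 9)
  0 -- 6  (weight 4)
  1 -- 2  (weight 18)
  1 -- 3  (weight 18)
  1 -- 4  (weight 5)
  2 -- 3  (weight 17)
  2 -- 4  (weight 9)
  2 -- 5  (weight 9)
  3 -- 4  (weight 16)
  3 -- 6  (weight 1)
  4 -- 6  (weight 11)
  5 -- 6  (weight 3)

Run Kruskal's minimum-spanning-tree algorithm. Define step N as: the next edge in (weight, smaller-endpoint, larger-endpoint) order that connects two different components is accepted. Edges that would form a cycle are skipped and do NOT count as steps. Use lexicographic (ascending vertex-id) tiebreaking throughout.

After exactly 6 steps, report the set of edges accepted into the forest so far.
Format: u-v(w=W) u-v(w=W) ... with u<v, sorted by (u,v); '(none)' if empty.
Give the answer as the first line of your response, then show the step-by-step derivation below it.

0-4(w=2) 0-6(w=4) 1-4(w=5) 2-4(w=9) 3-6(w=1) 5-6(w=3)

step 1: add edge 3-6 (w=1); MST = {3-6(w=1)}
step 2: add edge 0-4 (w=2); MST = {0-4(w=2) 3-6(w=1)}
step 3: add edge 5-6 (w=3); MST = {0-4(w=2) 3-6(w=1) 5-6(w=3)}
step 4: add edge 0-6 (w=4); MST = {0-4(w=2) 0-6(w=4) 3-6(w=1) 5-6(w=3)}
step 5: add edge 1-4 (w=5); MST = {0-4(w=2) 0-6(w=4) 1-4(w=5) 3-6(w=1) 5-6(w=3)}
step 6: add edge 2-4 (w=9); MST = {0-4(w=2) 0-6(w=4) 1-4(w=5) 2-4(w=9) 3-6(w=1) 5-6(w=3)}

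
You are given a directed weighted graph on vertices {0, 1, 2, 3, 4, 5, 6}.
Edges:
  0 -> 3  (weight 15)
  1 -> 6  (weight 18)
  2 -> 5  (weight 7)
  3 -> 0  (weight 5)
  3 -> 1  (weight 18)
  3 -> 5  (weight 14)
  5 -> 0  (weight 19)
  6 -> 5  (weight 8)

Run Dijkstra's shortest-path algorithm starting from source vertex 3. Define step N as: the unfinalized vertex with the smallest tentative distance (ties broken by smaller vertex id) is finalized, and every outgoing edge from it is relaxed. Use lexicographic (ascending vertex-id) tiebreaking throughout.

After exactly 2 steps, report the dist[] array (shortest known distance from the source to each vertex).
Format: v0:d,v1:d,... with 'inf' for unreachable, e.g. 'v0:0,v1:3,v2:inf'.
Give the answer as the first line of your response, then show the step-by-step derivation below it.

v0:5,v1:18,v2:inf,v3:0,v4:inf,v5:14,v6:inf

step 1: dist = v0:5,v1:18,v2:inf,v3:0,v4:inf,v5:14,v6:inf
step 2: dist = v0:5,v1:18,v2:inf,v3:0,v4:inf,v5:14,v6:inf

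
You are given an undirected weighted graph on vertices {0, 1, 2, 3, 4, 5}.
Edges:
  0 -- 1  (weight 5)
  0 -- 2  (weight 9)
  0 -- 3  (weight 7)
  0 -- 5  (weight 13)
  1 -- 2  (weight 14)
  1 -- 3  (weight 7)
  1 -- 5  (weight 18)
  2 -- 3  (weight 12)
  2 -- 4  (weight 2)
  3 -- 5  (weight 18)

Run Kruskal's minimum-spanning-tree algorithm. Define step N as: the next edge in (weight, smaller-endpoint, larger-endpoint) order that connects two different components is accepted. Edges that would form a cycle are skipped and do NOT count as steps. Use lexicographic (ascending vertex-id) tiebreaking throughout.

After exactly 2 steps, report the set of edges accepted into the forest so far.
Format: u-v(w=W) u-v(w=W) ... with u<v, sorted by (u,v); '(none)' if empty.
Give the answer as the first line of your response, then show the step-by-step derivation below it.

0-1(w=5) 2-4(w=2)

step 1: add edge 2-4 (w=2); MST = {2-4(w=2)}
step 2: add edge 0-1 (w=5); MST = {0-1(w=5) 2-4(w=2)}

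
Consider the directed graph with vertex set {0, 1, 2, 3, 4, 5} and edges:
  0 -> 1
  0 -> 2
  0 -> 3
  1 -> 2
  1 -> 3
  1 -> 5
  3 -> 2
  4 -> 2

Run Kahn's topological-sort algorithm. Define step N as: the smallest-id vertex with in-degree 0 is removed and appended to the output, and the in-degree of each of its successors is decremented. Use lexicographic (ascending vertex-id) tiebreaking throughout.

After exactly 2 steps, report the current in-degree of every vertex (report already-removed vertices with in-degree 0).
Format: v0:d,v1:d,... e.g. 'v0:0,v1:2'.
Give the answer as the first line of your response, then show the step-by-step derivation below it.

v0:0,v1:0,v2:2,v3:0,v4:0,v5:0

step 1: output 0; order=[0]; indeg=(0,0,3,1,0,1)
step 2: output 1; order=[0,1]; indeg=(0,0,2,0,0,0)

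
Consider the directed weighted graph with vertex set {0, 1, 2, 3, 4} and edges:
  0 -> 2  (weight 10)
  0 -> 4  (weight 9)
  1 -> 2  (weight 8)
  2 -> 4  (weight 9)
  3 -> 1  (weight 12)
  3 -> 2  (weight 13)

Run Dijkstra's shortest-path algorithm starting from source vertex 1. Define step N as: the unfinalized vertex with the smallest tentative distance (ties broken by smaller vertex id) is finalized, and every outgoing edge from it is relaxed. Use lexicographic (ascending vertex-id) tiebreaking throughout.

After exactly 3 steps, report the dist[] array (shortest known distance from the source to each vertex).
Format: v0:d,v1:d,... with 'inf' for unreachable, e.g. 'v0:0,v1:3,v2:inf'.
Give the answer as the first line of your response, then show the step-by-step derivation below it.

v0:inf,v1:0,v2:8,v3:inf,v4:17

step 1: dist = v0:inf,v1:0,v2:8,v3:inf,v4:inf
step 2: dist = v0:inf,v1:0,v2:8,v3:inf,v4:17
step 3: dist = v0:inf,v1:0,v2:8,v3:inf,v4:17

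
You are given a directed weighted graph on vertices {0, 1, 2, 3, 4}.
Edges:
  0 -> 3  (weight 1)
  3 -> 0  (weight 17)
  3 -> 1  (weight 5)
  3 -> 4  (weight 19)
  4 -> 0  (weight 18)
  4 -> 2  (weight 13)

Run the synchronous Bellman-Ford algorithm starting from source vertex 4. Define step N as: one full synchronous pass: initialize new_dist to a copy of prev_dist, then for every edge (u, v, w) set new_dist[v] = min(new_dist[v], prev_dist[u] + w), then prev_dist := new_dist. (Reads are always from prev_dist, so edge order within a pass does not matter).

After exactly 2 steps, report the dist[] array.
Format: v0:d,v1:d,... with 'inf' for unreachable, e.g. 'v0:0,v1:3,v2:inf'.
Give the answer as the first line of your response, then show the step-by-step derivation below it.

v0:18,v1:inf,v2:13,v3:19,v4:0

step 1: dist = v0:18,v1:inf,v2:13,v3:inf,v4:0
step 2: dist = v0:18,v1:inf,v2:13,v3:19,v4:0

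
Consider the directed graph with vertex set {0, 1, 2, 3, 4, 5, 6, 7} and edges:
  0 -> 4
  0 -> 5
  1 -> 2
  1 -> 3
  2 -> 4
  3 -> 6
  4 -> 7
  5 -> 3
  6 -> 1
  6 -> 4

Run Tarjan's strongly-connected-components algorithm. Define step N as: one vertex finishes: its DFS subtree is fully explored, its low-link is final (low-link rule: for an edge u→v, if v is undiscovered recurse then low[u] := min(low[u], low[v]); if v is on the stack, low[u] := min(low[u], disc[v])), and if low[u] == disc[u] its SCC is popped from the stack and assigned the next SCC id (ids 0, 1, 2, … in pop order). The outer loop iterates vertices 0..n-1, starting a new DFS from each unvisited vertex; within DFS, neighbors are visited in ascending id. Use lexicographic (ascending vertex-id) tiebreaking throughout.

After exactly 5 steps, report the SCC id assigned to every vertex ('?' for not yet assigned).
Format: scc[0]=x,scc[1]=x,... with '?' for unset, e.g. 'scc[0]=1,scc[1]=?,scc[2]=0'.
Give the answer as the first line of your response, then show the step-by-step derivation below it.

scc[0]=?,scc[1]=?,scc[2]=2,scc[3]=?,scc[4]=1,scc[5]=?,scc[6]=?,scc[7]=0

step 1: low=(low[0]=0,low[1]=?,low[2]=?,low[3]=?,low[4]=1,low[5]=?,low[6]=?,low[7]=2); scc=(scc[0]=?,scc[1]=?,scc[2]=?,scc[3]=?,scc[4]=?,scc[5]=?,scc[6]=?,scc[7]=0)
step 2: low=(low[0]=0,low[1]=?,low[2]=?,low[3]=?,low[4]=1,low[5]=?,low[6]=?,low[7]=2); scc=(scc[0]=?,scc[1]=?,scc[2]=?,scc[3]=?,scc[4]=1,scc[5]=?,scc[6]=?,scc[7]=0)
step 3: low=(low[0]=0,low[1]=6,low[2]=7,low[3]=4,low[4]=1,low[5]=3,low[6]=5,low[7]=2); scc=(scc[0]=?,scc[1]=?,scc[2]=2,scc[3]=?,scc[4]=1,scc[5]=?,scc[6]=?,scc[7]=0)
step 4: low=(low[0]=0,low[1]=4,low[2]=7,low[3]=4,low[4]=1,low[5]=3,low[6]=5,low[7]=2); scc=(scc[0]=?,scc[1]=?,scc[2]=2,scc[3]=?,scc[4]=1,scc[5]=?,scc[6]=?,scc[7]=0)
step 5: low=(low[0]=0,low[1]=4,low[2]=7,low[3]=4,low[4]=1,low[5]=3,low[6]=4,low[7]=2); scc=(scc[0]=?,scc[1]=?,scc[2]=2,scc[3]=?,scc[4]=1,scc[5]=?,scc[6]=?,scc[7]=0)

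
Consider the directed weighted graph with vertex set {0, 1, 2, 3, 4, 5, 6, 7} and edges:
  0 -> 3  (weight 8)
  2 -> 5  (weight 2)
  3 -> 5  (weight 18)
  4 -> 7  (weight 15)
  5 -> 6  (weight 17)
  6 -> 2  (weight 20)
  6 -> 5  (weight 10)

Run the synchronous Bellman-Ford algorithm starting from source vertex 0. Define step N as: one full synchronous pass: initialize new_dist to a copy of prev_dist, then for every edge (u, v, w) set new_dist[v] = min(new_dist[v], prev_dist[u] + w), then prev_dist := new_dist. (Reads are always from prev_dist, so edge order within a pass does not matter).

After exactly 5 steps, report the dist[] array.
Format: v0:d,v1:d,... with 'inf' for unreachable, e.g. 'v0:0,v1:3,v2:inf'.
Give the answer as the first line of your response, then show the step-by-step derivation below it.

v0:0,v1:inf,v2:63,v3:8,v4:inf,v5:26,v6:43,v7:inf

step 1: dist = v0:0,v1:inf,v2:inf,v3:8,v4:inf,v5:inf,v6:inf,v7:inf
step 2: dist = v0:0,v1:inf,v2:inf,v3:8,v4:inf,v5:26,v6:inf,v7:inf
step 3: dist = v0:0,v1:inf,v2:inf,v3:8,v4:inf,v5:26,v6:43,v7:inf
step 4: dist = v0:0,v1:inf,v2:63,v3:8,v4:inf,v5:26,v6:43,v7:inf
step 5: dist = v0:0,v1:inf,v2:63,v3:8,v4:inf,v5:26,v6:43,v7:inf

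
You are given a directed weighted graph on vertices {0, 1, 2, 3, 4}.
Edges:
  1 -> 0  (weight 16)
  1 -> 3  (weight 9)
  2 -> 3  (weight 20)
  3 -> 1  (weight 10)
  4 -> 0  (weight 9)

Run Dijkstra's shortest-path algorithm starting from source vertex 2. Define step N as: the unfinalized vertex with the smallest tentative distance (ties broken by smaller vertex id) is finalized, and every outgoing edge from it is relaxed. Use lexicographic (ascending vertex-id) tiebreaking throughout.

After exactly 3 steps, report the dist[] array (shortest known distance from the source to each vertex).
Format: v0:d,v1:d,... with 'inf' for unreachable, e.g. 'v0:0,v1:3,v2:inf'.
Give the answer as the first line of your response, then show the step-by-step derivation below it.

v0:46,v1:30,v2:0,v3:20,v4:inf

step 1: dist = v0:inf,v1:inf,v2:0,v3:20,v4:inf
step 2: dist = v0:inf,v1:30,v2:0,v3:20,v4:inf
step 3: dist = v0:46,v1:30,v2:0,v3:20,v4:inf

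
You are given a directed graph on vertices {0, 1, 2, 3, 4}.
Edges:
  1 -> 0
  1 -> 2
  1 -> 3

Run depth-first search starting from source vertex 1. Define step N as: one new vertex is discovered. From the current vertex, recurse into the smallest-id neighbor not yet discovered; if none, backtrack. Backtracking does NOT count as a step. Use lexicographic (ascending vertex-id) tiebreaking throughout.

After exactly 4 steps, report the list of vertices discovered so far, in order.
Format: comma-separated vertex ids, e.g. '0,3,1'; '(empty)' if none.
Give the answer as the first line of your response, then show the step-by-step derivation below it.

1,0,2,3

step 1: discover 1; path=1; order=1
step 2: discover 0; path=1>0; order=1,0
step 3: discover 2; path=1>2; order=1,0,2
step 4: discover 3; path=1>3; order=1,0,2,3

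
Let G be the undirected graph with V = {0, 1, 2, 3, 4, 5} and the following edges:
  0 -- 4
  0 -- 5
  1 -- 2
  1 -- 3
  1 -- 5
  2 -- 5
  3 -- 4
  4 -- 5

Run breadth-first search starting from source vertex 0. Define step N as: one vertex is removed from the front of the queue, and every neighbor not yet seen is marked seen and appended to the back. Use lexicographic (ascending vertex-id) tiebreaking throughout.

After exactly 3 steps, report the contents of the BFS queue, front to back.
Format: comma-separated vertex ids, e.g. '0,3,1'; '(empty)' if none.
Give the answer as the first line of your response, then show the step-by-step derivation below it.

3,1,2

step 1: dequeue 0; queue=[4,5]; order=0
step 2: dequeue 4; queue=[5,3]; order=0,4
step 3: dequeue 5; queue=[3,1,2]; order=0,4,5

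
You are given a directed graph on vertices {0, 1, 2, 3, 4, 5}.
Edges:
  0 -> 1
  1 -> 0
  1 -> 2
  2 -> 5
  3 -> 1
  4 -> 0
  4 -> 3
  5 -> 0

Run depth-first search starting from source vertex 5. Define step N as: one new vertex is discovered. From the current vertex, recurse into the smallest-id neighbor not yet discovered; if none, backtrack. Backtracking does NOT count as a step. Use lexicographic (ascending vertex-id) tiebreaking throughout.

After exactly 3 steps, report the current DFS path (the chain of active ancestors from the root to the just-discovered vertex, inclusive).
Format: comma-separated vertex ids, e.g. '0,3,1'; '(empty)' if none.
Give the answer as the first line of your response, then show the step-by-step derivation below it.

5,0,1

step 1: discover 5; path=5; order=5
step 2: discover 0; path=5>0; order=5,0
step 3: discover 1; path=5>0>1; order=5,0,1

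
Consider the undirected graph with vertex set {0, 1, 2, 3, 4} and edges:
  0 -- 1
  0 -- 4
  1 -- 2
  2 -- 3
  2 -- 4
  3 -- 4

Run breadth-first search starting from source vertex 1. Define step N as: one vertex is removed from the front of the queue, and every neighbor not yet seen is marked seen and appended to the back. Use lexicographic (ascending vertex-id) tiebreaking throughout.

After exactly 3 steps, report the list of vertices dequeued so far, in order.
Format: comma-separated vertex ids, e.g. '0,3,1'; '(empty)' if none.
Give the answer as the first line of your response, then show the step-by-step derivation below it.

1,0,2

step 1: dequeue 1; queue=[0,2]; order=1
step 2: dequeue 0; queue=[2,4]; order=1,0
step 3: dequeue 2; queue=[4,3]; order=1,0,2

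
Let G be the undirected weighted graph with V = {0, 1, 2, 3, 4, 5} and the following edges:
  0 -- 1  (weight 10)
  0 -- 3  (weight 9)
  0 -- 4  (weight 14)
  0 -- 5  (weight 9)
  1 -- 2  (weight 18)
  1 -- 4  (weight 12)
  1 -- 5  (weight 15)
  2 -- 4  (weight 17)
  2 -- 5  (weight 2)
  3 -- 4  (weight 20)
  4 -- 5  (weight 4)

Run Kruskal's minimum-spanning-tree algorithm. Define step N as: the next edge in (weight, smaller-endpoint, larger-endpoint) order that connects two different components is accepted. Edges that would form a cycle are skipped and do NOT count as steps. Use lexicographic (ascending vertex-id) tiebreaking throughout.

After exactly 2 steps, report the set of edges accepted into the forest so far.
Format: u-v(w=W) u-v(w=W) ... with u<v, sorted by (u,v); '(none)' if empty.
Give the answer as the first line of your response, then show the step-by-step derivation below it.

2-5(w=2) 4-5(w=4)

step 1: add edge 2-5 (w=2); MST = {2-5(w=2)}
step 2: add edge 4-5 (w=4); MST = {2-5(w=2) 4-5(w=4)}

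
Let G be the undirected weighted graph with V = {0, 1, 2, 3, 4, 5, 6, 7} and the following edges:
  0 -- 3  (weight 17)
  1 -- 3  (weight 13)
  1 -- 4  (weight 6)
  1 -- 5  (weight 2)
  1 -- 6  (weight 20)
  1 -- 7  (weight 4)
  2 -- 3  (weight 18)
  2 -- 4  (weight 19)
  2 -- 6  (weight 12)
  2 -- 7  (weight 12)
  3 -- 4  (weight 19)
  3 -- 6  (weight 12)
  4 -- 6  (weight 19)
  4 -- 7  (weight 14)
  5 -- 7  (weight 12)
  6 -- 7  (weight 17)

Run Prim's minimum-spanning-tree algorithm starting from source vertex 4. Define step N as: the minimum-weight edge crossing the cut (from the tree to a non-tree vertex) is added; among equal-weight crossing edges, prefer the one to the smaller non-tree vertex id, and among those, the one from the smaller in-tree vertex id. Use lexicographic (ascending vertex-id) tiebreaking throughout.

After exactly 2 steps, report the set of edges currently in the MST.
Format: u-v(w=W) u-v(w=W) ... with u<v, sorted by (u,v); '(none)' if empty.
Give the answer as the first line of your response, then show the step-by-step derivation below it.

1-4(w=6) 1-5(w=2)

step 1: add edge 1-4 (w=6); MST = {1-4(w=6)}
step 2: add edge 1-5 (w=2); MST = {1-4(w=6) 1-5(w=2)}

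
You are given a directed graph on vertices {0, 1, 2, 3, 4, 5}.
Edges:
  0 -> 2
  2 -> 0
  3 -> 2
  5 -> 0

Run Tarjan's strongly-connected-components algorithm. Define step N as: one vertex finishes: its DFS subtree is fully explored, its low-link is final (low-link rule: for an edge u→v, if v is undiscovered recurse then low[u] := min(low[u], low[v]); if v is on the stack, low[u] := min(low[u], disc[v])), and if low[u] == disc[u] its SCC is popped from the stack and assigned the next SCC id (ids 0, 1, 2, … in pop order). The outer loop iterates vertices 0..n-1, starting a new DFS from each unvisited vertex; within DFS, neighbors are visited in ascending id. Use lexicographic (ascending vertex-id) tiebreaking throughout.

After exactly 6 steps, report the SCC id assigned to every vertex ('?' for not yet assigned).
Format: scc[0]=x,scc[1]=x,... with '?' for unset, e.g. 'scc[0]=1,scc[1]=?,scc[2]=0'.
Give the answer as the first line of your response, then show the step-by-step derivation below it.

scc[0]=0,scc[1]=1,scc[2]=0,scc[3]=2,scc[4]=3,scc[5]=4

step 1: low=(low[0]=0,low[1]=?,low[2]=0,low[3]=?,low[4]=?,low[5]=?); scc=(scc[0]=?,scc[1]=?,scc[2]=?,scc[3]=?,scc[4]=?,scc[5]=?)
step 2: low=(low[0]=0,low[1]=?,low[2]=0,low[3]=?,low[4]=?,low[5]=?); scc=(scc[0]=0,scc[1]=?,scc[2]=0,scc[3]=?,scc[4]=?,scc[5]=?)
step 3: low=(low[0]=0,low[1]=2,low[2]=0,low[3]=?,low[4]=?,low[5]=?); scc=(scc[0]=0,scc[1]=1,scc[2]=0,scc[3]=?,scc[4]=?,scc[5]=?)
step 4: low=(low[0]=0,low[1]=2,low[2]=0,low[3]=3,low[4]=?,low[5]=?); scc=(scc[0]=0,scc[1]=1,scc[2]=0,scc[3]=2,scc[4]=?,scc[5]=?)
step 5: low=(low[0]=0,low[1]=2,low[2]=0,low[3]=3,low[4]=4,low[5]=?); scc=(scc[0]=0,scc[1]=1,scc[2]=0,scc[3]=2,scc[4]=3,scc[5]=?)
step 6: low=(low[0]=0,low[1]=2,low[2]=0,low[3]=3,low[4]=4,low[5]=5); scc=(scc[0]=0,scc[1]=1,scc[2]=0,scc[3]=2,scc[4]=3,scc[5]=4)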